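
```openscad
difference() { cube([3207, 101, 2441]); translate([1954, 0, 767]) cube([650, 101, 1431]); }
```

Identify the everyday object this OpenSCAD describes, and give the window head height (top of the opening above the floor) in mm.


A wall with a window opening. The window head height is 2198 mm.

A wall with a rectangular opening subtracted — a window. Sill at z = 767, opening 1431 mm tall, so the head is at 767 + 1431 = 2198 mm.


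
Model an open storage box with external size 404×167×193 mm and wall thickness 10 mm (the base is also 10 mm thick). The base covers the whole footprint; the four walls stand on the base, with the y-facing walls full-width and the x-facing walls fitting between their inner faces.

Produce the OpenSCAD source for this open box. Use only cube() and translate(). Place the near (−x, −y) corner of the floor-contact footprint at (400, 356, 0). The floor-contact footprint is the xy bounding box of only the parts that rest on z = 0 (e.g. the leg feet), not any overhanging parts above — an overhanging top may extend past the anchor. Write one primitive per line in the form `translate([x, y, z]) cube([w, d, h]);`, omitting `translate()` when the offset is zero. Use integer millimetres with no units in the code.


translate([400, 356, 0]) cube([404, 167, 10]);
translate([400, 356, 10]) cube([404, 10, 183]);
translate([400, 513, 10]) cube([404, 10, 183]);
translate([400, 366, 10]) cube([10, 147, 183]);
translate([794, 366, 10]) cube([10, 147, 183]);


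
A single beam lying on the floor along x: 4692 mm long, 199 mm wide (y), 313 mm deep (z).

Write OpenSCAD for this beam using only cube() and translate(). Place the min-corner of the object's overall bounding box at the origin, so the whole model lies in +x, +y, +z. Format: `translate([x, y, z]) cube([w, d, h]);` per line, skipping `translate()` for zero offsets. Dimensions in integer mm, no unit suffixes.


cube([4692, 199, 313]);


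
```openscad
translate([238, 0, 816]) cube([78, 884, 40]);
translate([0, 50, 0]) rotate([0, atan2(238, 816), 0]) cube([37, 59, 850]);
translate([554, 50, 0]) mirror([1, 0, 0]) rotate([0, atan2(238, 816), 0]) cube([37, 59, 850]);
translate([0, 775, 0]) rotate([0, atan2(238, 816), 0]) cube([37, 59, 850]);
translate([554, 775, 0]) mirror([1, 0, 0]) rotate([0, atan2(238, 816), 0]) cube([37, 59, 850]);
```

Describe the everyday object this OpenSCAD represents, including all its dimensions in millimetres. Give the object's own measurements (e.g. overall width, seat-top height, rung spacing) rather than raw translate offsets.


A sawhorse. A 78×884×40 mm beam (x, y, z) sits on two A-frame leg pairs. Each pair is two raked legs of 37×59 mm section (59 mm along y) splaying symmetrically in x. Each leg rises 816 mm vertically over 238 mm of horizontal reach and is 850 mm long along its own axis. Every leg's outer bottom edge rests on the floor and its outer top edge meets a bottom edge of the beam — the left legs (tilting toward +x) meet the beam's −x bottom edge, the right legs (their mirror images, tilting toward −x) meet its +x bottom edge — so the leg tops tuck under the beam, the beam's underside is 816 mm above the floor, and the feet are 554 mm apart outside-to-outside with the beam centred between them. The two leg pairs are set in 50 mm from either end of the beam.


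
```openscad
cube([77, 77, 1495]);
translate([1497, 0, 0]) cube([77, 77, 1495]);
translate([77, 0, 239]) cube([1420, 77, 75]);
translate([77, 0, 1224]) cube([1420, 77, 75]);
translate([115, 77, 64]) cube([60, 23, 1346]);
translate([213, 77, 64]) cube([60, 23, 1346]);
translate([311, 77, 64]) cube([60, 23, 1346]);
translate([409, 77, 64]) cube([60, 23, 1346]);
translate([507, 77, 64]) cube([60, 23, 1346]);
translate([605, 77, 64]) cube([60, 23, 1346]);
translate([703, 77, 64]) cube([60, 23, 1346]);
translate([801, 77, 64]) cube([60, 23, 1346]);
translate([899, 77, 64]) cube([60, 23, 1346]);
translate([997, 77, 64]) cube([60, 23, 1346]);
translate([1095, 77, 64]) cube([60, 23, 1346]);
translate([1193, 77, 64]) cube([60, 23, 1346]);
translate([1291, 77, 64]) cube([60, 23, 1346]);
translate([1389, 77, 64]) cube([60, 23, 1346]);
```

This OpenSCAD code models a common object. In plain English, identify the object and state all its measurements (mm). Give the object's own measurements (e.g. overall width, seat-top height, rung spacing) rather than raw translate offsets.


A fence section. Two 77×77 mm posts, 1495 mm tall, stand on the floor with a clear span of 1420 mm between their inner faces. Two horizontal rails of 77×75 mm section span the gap between the posts with their undersides at z = 239 mm and z = 1224 mm, flush with the posts' −y face. 14 pickets, each 60 mm wide, 23 mm thick and 1346 mm tall, are fixed to the +y face of the rails with their bottoms at z = 64 mm, spaced across the span with a 38 mm gap after the −x post and between neighbouring pickets, with 48 mm left before the +x post.


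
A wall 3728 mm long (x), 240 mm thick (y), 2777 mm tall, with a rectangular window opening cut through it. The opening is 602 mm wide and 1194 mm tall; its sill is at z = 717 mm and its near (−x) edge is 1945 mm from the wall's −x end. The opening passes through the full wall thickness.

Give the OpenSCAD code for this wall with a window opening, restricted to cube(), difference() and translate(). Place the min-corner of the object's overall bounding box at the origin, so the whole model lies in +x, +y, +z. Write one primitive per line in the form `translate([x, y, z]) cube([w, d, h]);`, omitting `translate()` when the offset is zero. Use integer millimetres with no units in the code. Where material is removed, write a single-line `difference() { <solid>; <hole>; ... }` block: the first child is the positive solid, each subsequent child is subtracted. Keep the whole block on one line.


difference() { cube([3728, 240, 2777]); translate([1945, 0, 717]) cube([602, 240, 1194]); }


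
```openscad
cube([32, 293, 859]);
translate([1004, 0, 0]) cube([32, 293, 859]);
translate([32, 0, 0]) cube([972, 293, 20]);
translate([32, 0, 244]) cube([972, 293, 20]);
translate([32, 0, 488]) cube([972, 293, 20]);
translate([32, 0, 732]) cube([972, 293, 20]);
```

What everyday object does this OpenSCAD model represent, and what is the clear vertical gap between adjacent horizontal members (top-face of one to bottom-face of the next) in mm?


A bookshelf. The clear shelf gap is 224 mm.

Two tall side panels with 4 horizontal boards between them — a bookshelf. The first two shelf undersides are at z = 0 and z = 244; with shelf thickness 20, the clear gap is 244 − 0 − 20 = 224 mm.


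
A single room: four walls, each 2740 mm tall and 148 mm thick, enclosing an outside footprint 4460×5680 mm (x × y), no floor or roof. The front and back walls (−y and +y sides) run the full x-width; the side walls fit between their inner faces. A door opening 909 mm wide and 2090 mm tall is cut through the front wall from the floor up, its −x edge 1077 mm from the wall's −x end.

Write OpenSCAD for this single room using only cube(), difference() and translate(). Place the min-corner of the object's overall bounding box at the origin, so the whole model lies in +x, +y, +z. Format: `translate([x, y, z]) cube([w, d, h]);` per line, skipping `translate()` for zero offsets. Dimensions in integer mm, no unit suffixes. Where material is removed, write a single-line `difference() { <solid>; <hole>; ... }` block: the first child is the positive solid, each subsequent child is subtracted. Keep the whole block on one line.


difference() { cube([4460, 148, 2740]); translate([1077, 0, 0]) cube([909, 148, 2090]); }
translate([0, 5532, 0]) cube([4460, 148, 2740]);
translate([0, 148, 0]) cube([148, 5384, 2740]);
translate([4312, 148, 0]) cube([148, 5384, 2740]);


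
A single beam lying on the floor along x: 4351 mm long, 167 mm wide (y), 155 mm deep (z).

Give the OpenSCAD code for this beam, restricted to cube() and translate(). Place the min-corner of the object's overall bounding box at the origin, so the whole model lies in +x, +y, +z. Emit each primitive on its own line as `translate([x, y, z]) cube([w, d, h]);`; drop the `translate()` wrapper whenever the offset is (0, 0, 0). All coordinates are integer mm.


cube([4351, 167, 155]);


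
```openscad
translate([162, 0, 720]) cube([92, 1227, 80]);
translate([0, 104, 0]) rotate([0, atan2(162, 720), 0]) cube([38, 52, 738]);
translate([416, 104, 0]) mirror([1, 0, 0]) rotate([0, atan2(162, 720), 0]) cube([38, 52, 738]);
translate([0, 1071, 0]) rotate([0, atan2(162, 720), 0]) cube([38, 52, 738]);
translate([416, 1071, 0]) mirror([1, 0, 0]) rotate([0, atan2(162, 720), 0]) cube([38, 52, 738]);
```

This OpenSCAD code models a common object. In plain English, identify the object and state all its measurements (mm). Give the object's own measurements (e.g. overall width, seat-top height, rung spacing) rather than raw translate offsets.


A sawhorse. A 92×1227×80 mm beam (x, y, z) sits on two A-frame leg pairs. Each pair is two raked legs of 38×52 mm section (52 mm along y) splaying symmetrically in x. Each leg rises 720 mm vertically over 162 mm of horizontal reach and is 738 mm long along its own axis. Every leg's outer bottom edge rests on the floor and its outer top edge meets a bottom edge of the beam — the left legs (tilting toward +x) meet the beam's −x bottom edge, the right legs (their mirror images, tilting toward −x) meet its +x bottom edge — so the leg tops tuck under the beam, the beam's underside is 720 mm above the floor, and the feet are 416 mm apart outside-to-outside with the beam centred between them. The two leg pairs are set in 104 mm from either end of the beam.


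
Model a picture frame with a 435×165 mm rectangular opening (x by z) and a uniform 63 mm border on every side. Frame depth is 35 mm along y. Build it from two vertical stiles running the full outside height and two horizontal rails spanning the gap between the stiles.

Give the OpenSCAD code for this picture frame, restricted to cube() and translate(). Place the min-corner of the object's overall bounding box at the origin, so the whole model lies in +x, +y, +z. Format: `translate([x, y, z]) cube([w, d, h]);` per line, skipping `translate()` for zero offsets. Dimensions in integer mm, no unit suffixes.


cube([63, 35, 291]);
translate([498, 0, 0]) cube([63, 35, 291]);
translate([63, 0, 0]) cube([435, 35, 63]);
translate([63, 0, 228]) cube([435, 35, 63]);


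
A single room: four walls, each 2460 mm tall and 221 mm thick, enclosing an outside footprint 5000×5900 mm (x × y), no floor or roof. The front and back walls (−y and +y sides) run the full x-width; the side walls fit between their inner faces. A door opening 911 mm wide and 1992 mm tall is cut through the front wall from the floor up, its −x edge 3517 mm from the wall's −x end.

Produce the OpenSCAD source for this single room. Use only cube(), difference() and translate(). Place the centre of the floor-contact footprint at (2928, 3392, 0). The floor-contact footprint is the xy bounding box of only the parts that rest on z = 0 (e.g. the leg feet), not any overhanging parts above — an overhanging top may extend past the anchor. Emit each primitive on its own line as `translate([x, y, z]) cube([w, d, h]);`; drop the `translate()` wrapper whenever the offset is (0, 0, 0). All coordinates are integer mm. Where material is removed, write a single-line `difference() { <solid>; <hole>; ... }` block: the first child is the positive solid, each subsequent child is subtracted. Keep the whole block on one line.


difference() { translate([428, 442, 0]) cube([5000, 221, 2460]); translate([3945, 442, 0]) cube([911, 221, 1992]); }
translate([428, 6121, 0]) cube([5000, 221, 2460]);
translate([428, 663, 0]) cube([221, 5458, 2460]);
translate([5207, 663, 0]) cube([221, 5458, 2460]);


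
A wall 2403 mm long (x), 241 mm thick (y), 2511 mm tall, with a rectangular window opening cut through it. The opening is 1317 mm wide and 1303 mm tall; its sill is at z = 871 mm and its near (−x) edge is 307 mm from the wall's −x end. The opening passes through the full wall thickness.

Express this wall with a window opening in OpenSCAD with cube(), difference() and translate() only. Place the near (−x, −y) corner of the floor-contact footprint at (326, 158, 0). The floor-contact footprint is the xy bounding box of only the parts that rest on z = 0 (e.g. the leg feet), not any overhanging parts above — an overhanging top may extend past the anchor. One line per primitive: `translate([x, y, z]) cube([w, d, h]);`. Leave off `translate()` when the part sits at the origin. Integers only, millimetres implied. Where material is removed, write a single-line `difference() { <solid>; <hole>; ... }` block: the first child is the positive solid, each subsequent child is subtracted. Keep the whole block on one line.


difference() { translate([326, 158, 0]) cube([2403, 241, 2511]); translate([633, 158, 871]) cube([1317, 241, 1303]); }


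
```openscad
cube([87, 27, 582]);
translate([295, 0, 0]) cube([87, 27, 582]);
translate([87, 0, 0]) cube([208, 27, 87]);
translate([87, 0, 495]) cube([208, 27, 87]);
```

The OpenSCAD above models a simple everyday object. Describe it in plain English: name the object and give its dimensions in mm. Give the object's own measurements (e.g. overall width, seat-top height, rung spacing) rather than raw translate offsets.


A rectangular picture frame lying in the x–z plane (depth along y). The opening is 208 mm wide (x) by 408 mm tall (z), surrounded by a border 87 mm wide on all four sides. The frame is 27 mm deep and is made of two full-height vertical stiles with two horizontal rails fitted between them.


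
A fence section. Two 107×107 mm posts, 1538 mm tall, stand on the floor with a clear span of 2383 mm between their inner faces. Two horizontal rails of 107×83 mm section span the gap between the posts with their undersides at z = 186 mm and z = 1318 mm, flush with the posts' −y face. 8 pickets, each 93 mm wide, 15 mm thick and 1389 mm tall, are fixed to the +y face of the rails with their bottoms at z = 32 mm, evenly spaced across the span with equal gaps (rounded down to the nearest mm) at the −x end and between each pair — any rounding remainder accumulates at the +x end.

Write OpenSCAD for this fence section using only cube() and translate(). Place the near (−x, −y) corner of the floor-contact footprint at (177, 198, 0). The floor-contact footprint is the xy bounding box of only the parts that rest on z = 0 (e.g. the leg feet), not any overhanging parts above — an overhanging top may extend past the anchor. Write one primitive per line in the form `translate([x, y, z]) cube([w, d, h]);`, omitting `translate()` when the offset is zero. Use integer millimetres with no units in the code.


translate([177, 198, 0]) cube([107, 107, 1538]);
translate([2667, 198, 0]) cube([107, 107, 1538]);
translate([284, 198, 186]) cube([2383, 107, 83]);
translate([284, 198, 1318]) cube([2383, 107, 83]);
translate([466, 305, 32]) cube([93, 15, 1389]);
translate([741, 305, 32]) cube([93, 15, 1389]);
translate([1016, 305, 32]) cube([93, 15, 1389]);
translate([1291, 305, 32]) cube([93, 15, 1389]);
translate([1566, 305, 32]) cube([93, 15, 1389]);
translate([1841, 305, 32]) cube([93, 15, 1389]);
translate([2116, 305, 32]) cube([93, 15, 1389]);
translate([2391, 305, 32]) cube([93, 15, 1389]);


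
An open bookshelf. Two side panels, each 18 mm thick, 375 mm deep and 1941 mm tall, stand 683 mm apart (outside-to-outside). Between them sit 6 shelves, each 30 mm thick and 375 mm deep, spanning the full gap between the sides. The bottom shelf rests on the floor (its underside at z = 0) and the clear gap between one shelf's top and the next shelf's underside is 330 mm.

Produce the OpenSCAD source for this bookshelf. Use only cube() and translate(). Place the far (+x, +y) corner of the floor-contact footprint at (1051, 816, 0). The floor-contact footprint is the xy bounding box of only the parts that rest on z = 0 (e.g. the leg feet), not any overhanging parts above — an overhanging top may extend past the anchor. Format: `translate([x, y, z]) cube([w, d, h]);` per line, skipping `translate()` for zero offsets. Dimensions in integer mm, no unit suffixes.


translate([368, 441, 0]) cube([18, 375, 1941]);
translate([1033, 441, 0]) cube([18, 375, 1941]);
translate([386, 441, 0]) cube([647, 375, 30]);
translate([386, 441, 360]) cube([647, 375, 30]);
translate([386, 441, 720]) cube([647, 375, 30]);
translate([386, 441, 1080]) cube([647, 375, 30]);
translate([386, 441, 1440]) cube([647, 375, 30]);
translate([386, 441, 1800]) cube([647, 375, 30]);


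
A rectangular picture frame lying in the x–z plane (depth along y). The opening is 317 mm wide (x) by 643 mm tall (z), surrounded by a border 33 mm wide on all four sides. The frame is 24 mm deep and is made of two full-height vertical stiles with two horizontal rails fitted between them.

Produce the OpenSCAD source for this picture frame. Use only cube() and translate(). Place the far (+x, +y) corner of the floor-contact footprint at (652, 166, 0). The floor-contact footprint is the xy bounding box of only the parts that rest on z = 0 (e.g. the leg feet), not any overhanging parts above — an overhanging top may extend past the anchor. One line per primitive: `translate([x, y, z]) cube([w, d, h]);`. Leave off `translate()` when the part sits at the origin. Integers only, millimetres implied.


translate([269, 142, 0]) cube([33, 24, 709]);
translate([619, 142, 0]) cube([33, 24, 709]);
translate([302, 142, 0]) cube([317, 24, 33]);
translate([302, 142, 676]) cube([317, 24, 33]);


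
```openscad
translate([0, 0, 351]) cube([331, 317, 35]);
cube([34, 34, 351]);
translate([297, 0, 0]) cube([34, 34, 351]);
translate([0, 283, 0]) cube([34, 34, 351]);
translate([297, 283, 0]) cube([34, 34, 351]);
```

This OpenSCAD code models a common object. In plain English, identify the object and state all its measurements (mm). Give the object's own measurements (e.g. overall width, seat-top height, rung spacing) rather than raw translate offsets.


A simple wooden stool: a rectangular seat 331 mm (x) by 317 mm (y), 35 mm thick, top face at z = 386 mm, on four square legs, each 34×34 mm in cross-section. The legs rest on z = 0, each flush with a corner of the seat.


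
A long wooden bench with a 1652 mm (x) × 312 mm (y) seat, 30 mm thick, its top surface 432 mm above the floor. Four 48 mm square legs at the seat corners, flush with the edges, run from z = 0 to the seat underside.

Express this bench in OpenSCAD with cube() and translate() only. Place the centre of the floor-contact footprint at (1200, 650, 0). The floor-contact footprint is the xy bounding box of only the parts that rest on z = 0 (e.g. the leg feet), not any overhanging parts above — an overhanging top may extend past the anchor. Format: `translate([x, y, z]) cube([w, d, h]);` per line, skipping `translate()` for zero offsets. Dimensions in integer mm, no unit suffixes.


translate([374, 494, 402]) cube([1652, 312, 30]);
translate([374, 494, 0]) cube([48, 48, 402]);
translate([374, 758, 0]) cube([48, 48, 402]);
translate([1978, 494, 0]) cube([48, 48, 402]);
translate([1978, 758, 0]) cube([48, 48, 402]);


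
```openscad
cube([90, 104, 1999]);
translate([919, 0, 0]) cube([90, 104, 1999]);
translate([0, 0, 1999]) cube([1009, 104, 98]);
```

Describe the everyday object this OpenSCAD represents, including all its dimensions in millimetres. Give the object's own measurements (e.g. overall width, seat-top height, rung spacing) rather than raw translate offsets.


A door frame. The clear opening is 829 mm wide and 1999 mm high. Two 90 mm wide jambs, 104 mm deep, stand either side of the opening from the floor to the top of the opening. A 98 mm thick head sits across the top of both jambs, spanning the full outside width of the frame.


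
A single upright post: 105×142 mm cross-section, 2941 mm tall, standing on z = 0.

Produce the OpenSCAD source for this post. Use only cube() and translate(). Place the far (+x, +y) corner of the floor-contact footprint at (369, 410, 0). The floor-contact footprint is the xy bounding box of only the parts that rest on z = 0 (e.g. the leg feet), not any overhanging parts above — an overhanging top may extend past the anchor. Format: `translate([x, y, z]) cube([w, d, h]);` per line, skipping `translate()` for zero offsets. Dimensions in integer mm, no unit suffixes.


translate([264, 268, 0]) cube([105, 142, 2941]);


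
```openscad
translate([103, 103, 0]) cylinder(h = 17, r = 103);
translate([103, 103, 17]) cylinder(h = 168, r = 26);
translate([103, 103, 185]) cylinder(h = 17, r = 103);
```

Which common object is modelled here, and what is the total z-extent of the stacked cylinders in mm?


A spool. The overall height is 202 mm.

Three coaxial cylinders, large–small–large — a spool. Two 17 mm flanges and a 168 mm core give 17 + 168 + 17 = 202 mm.


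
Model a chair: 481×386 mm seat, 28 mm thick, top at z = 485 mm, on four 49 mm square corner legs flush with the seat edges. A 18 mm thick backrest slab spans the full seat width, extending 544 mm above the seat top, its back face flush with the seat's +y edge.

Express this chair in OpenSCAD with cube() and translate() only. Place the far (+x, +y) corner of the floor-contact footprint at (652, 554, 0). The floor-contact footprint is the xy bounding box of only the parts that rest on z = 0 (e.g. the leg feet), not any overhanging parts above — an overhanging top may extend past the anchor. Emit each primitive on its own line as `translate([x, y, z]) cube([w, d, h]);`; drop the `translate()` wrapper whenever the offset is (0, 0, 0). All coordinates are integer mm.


// leg_h = 485 - 28 = 457
translate([171, 168, 457]) cube([481, 386, 28]);
translate([171, 168, 0]) cube([49, 49, 457]);
translate([603, 168, 0]) cube([49, 49, 457]);
translate([171, 505, 0]) cube([49, 49, 457]);
translate([603, 505, 0]) cube([49, 49, 457]);
translate([171, 536, 485]) cube([481, 18, 544]);


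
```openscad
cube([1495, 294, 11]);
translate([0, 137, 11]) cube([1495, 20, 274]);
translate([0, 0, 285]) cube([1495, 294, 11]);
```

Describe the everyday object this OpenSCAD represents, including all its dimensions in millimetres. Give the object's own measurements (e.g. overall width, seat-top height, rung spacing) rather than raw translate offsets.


An I-beam lying along x, 1495 mm long. Overall section height 296 mm. Two flanges 294 mm wide (y) and 11 mm thick, one on the floor and one at the top; a web 20 mm thick runs between them, centred on the flange width.


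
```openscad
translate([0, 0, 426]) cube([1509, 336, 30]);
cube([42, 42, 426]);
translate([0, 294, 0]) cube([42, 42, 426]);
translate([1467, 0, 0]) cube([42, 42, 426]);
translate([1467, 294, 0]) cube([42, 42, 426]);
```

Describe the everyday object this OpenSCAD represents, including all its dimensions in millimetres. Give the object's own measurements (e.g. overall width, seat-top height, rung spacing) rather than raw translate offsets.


A bench: a 1509×336 mm seat slab, 30 mm thick, top at z = 456 mm, on four 42×42 mm square legs flush with the seat corners and standing on z = 0.


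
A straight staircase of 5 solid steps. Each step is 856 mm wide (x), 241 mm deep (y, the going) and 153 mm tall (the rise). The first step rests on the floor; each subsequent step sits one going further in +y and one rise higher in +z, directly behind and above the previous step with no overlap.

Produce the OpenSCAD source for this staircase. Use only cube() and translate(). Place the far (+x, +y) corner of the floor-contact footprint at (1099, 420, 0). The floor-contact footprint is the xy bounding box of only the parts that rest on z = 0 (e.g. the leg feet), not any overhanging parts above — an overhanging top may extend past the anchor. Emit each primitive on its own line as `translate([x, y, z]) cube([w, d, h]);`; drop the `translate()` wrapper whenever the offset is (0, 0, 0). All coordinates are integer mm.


translate([243, 179, 0]) cube([856, 241, 153]);
translate([243, 420, 153]) cube([856, 241, 153]);
translate([243, 661, 306]) cube([856, 241, 153]);
translate([243, 902, 459]) cube([856, 241, 153]);
translate([243, 1143, 612]) cube([856, 241, 153]);


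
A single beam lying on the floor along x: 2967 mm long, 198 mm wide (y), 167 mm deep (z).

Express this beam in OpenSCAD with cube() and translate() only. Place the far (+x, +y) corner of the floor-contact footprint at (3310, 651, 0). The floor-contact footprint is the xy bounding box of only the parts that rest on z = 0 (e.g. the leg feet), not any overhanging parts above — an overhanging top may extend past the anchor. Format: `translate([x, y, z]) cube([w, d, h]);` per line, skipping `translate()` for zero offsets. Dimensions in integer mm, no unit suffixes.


translate([343, 453, 0]) cube([2967, 198, 167]);


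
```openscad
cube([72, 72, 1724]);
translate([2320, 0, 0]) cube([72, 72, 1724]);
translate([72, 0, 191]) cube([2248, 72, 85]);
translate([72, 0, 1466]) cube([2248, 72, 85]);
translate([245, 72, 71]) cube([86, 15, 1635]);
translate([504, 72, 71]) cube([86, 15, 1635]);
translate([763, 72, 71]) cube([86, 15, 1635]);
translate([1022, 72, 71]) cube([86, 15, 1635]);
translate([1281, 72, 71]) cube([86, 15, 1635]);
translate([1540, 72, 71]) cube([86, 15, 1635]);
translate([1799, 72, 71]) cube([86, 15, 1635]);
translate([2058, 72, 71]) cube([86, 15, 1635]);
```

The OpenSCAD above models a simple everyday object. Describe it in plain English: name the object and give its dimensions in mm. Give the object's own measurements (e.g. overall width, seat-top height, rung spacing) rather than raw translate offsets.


A fence section. Two 72×72 mm posts, 1724 mm tall, stand on the floor with a clear span of 2248 mm between their inner faces. Two horizontal rails of 72×85 mm section span the gap between the posts with their undersides at z = 191 mm and z = 1466 mm, flush with the posts' −y face. 8 pickets, each 86 mm wide, 15 mm thick and 1635 mm tall, are fixed to the +y face of the rails with their bottoms at z = 71 mm, spaced across the span with a 173 mm gap after the −x post and between neighbouring pickets, with 176 mm left before the +x post.


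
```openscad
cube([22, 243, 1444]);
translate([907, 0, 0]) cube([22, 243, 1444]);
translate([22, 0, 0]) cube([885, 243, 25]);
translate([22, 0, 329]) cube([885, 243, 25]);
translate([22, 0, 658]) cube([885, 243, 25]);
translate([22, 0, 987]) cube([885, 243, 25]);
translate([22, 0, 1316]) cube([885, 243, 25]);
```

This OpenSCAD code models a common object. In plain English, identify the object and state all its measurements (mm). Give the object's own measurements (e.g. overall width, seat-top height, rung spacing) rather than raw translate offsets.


An open bookshelf. Two side panels, each 22 mm thick, 243 mm deep and 1444 mm tall, stand 929 mm apart (outside-to-outside). Between them sit 5 shelves, each 25 mm thick and 243 mm deep, spanning the full gap between the sides. The bottom shelf rests on the floor (its underside at z = 0) and the clear gap between one shelf's top and the next shelf's underside is 304 mm.


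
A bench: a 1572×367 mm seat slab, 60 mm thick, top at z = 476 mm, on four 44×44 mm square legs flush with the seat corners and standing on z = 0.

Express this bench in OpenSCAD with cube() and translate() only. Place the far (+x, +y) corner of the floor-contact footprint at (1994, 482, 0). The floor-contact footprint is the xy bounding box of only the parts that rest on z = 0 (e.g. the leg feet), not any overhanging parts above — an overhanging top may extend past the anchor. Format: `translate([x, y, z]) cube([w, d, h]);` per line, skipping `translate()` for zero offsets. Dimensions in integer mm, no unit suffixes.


translate([422, 115, 416]) cube([1572, 367, 60]);
translate([422, 115, 0]) cube([44, 44, 416]);
translate([422, 438, 0]) cube([44, 44, 416]);
translate([1950, 115, 0]) cube([44, 44, 416]);
translate([1950, 438, 0]) cube([44, 44, 416]);


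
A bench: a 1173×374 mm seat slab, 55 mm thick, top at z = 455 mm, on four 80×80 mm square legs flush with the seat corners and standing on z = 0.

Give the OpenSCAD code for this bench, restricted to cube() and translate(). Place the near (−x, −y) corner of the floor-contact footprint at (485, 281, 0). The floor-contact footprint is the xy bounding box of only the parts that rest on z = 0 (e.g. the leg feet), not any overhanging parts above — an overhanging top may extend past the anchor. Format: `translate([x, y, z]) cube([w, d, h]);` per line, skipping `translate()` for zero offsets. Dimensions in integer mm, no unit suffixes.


// leg_h = 455 − 55 = 400
translate([485, 281, 400]) cube([1173, 374, 55]);
translate([485, 281, 0]) cube([80, 80, 400]);
translate([485, 575, 0]) cube([80, 80, 400]);
translate([1578, 281, 0]) cube([80, 80, 400]);
translate([1578, 575, 0]) cube([80, 80, 400]);


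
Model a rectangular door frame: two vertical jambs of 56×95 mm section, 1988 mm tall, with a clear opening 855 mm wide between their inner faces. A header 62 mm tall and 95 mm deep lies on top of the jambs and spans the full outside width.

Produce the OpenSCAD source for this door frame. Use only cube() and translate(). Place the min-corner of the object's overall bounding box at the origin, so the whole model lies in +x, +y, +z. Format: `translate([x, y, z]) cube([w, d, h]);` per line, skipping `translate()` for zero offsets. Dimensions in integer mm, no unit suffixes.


cube([56, 95, 1988]);
translate([911, 0, 0]) cube([56, 95, 1988]);
translate([0, 0, 1988]) cube([967, 95, 62]);


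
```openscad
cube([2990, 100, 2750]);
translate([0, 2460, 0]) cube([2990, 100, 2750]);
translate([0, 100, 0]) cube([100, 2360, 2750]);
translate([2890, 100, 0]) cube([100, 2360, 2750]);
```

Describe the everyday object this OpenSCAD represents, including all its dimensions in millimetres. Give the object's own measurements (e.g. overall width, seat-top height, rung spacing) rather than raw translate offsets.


The wall frame of a small rectangular building: four walls, each 2750 mm tall and 100 mm thick, enclosing a footprint 2990 mm (x) by 2560 mm (y) outside-to-outside, with no floor or roof. The front and back walls (the −y and +y sides) span the full width; the two side walls fit between them.


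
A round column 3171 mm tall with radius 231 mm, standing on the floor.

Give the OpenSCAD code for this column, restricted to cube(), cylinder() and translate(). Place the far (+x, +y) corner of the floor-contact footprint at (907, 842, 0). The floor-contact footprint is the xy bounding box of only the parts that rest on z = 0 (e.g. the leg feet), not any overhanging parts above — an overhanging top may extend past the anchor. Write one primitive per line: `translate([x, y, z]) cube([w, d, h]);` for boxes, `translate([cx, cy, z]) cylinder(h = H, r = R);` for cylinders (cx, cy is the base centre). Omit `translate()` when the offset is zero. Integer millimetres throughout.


translate([676, 611, 0]) cylinder(h = 3171, r = 231);


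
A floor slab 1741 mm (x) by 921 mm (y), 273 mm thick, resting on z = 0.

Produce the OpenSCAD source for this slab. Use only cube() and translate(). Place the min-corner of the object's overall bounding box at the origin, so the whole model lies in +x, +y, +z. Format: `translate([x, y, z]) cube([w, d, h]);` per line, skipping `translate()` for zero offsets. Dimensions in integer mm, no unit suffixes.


cube([1741, 921, 273]);


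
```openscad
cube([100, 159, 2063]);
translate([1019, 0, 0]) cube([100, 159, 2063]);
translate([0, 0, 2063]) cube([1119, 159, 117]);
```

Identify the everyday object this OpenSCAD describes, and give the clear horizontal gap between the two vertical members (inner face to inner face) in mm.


A door frame. The clear opening width is 919 mm.

Two 2063 mm tall posts with a header on top — a door frame. The left jamb is 100 mm wide at x = 0; the right jamb starts at x = 1019. The clear opening is 1019 − 100 = 919 mm.


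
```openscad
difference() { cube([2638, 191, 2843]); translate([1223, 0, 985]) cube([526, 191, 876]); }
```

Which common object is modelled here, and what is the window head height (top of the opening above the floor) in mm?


A wall with a window opening. The window head height is 1861 mm.

A wall with a rectangular opening subtracted — a window. Sill at z = 985, opening 876 mm tall, so the head is at 985 + 876 = 1861 mm.


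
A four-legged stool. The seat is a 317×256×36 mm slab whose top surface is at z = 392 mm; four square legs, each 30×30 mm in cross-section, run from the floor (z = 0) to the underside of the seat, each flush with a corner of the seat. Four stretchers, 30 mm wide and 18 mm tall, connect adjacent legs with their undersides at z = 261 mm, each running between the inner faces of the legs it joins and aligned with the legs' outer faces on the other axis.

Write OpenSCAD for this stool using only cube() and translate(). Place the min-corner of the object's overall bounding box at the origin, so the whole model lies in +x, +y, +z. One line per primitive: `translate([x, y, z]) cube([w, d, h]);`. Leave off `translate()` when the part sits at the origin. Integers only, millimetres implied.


translate([0, 0, 356]) cube([317, 256, 36]);
cube([30, 30, 356]);
translate([287, 0, 0]) cube([30, 30, 356]);
translate([0, 226, 0]) cube([30, 30, 356]);
translate([287, 226, 0]) cube([30, 30, 356]);
translate([30, 0, 261]) cube([257, 30, 18]);
translate([30, 226, 261]) cube([257, 30, 18]);
translate([0, 30, 261]) cube([30, 196, 18]);
translate([287, 30, 261]) cube([30, 196, 18]);


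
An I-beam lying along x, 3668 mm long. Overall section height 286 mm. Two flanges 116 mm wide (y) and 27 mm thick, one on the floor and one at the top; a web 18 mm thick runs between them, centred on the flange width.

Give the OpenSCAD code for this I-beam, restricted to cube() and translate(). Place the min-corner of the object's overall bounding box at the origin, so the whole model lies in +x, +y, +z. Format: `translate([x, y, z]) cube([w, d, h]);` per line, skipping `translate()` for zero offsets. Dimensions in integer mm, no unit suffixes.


cube([3668, 116, 27]);
translate([0, 49, 27]) cube([3668, 18, 232]);
translate([0, 0, 259]) cube([3668, 116, 27]);


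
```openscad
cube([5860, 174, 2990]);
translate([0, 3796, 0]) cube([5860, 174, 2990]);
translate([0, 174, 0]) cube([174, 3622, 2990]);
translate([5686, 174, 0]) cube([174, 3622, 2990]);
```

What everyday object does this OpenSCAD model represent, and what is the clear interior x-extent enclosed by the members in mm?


A house (or room) frame. The interior width is 5512 mm.

Four 2990 mm walls enclosing a rectangle with no floor or roof — a room or house frame. Outside width is 5860 mm and wall thickness is 174 mm, so the interior width is 5860 − 2 × 174 = 5512 mm.


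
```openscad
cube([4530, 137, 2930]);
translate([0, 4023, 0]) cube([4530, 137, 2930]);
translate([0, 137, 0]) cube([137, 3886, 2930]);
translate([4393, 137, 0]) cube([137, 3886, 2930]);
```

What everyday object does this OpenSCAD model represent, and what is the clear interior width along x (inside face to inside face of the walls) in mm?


A house (or room) frame. The interior width is 4256 mm.

Four 2930 mm walls enclosing a rectangle with no floor or roof — a room or house frame. Outside width is 4530 mm and wall thickness is 137 mm, so the interior width is 4530 − 2 × 137 = 4256 mm.


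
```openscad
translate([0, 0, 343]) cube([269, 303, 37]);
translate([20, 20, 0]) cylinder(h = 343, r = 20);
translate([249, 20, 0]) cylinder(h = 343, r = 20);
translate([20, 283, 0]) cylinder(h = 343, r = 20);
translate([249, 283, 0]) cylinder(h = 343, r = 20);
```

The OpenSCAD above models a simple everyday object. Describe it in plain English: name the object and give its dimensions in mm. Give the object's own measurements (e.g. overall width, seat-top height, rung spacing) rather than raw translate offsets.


A simple wooden stool: a rectangular seat 269 mm (x) by 303 mm (y), 37 mm thick, top face at z = 380 mm, on four round legs, each 40 mm in diameter. The legs rest on z = 0, each leg's axis is inset half a diameter from the nearest pair of seat edges (so the leg's bounding box is flush with the corner).


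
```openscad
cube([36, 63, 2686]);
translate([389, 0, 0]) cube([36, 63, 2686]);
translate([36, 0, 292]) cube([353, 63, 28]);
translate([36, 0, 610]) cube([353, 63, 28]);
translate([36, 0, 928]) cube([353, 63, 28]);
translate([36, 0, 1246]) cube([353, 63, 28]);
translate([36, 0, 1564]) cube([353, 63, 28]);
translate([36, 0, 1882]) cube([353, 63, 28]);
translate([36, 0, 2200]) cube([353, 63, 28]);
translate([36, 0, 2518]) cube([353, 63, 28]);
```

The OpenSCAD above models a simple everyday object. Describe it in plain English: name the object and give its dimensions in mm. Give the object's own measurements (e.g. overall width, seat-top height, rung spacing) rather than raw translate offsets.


A straight ladder. Two 36×63 mm vertical rails, 2686 mm tall, stand 425 mm apart (outside-to-outside) with their front faces coplanar on the −y side. 8 rungs, each 63 mm deep and 28 mm tall, span between the inner faces of the rails, front faces flush with the rails. The lowest rung's underside is at z = 292 mm and rungs are spaced 318 mm apart (underside to underside).


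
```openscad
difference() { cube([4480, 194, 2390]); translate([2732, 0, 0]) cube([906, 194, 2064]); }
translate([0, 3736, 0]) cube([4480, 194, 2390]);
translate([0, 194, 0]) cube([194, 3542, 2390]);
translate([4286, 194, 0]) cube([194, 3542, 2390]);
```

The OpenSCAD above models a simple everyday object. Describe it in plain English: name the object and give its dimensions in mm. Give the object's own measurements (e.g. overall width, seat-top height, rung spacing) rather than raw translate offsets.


A single room: four walls, each 2390 mm tall and 194 mm thick, enclosing an outside footprint 4480×3930 mm (x × y), no floor or roof. The front and back walls (−y and +y sides) run the full x-width; the side walls fit between their inner faces. A door opening 906 mm wide and 2064 mm tall is cut through the front wall from the floor up, its −x edge 2732 mm from the wall's −x end.


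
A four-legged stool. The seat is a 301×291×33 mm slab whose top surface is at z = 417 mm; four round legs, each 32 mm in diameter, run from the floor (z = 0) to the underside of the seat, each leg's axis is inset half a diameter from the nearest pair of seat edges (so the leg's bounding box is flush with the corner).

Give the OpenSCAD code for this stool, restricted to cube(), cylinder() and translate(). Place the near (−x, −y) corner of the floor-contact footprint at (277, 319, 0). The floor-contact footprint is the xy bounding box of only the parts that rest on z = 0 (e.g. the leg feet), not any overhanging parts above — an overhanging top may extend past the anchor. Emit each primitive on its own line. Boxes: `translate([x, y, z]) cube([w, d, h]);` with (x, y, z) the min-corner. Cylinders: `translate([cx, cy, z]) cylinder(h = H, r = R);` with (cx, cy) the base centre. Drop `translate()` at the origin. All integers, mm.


// leg_h = 417 - 33 = 384
translate([277, 319, 384]) cube([301, 291, 33]);
translate([293, 335, 0]) cylinder(h = 384, r = 16);
translate([562, 335, 0]) cylinder(h = 384, r = 16);
translate([293, 594, 0]) cylinder(h = 384, r = 16);
translate([562, 594, 0]) cylinder(h = 384, r = 16);


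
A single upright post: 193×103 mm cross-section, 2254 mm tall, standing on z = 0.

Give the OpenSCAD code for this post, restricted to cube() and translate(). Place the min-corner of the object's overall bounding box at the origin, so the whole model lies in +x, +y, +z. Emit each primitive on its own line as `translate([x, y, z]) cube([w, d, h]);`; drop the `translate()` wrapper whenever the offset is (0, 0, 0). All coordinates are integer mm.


cube([193, 103, 2254]);


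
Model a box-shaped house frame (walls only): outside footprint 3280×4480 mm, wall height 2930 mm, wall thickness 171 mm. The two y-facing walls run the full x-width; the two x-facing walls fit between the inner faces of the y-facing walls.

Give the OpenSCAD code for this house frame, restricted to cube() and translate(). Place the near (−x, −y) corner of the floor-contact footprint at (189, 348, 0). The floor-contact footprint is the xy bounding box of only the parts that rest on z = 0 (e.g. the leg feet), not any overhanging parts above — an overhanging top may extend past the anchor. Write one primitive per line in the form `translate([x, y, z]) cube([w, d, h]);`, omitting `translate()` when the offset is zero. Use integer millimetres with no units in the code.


translate([189, 348, 0]) cube([3280, 171, 2930]);
translate([189, 4657, 0]) cube([3280, 171, 2930]);
translate([189, 519, 0]) cube([171, 4138, 2930]);
translate([3298, 519, 0]) cube([171, 4138, 2930]);
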